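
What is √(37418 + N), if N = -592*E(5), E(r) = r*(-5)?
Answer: 3*√5802 ≈ 228.51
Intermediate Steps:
E(r) = -5*r
N = 14800 (N = -(-2960)*5 = -592*(-25) = 14800)
√(37418 + N) = √(37418 + 14800) = √52218 = 3*√5802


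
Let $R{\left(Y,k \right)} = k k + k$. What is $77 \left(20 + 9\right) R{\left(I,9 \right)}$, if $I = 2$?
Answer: $200970$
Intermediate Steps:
$R{\left(Y,k \right)} = k + k^{2}$ ($R{\left(Y,k \right)} = k^{2} + k = k + k^{2}$)
$77 \left(20 + 9\right) R{\left(I,9 \right)} = 77 \left(20 + 9\right) 9 \left(1 + 9\right) = 77 \cdot 29 \cdot 9 \cdot 10 = 2233 \cdot 90 = 200970$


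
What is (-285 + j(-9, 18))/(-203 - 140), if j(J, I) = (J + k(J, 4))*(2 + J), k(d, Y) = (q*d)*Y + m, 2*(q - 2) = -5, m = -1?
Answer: 341/343 ≈ 0.99417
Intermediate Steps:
q = -1/2 (q = 2 + (1/2)*(-5) = 2 - 5/2 = -1/2 ≈ -0.50000)
k(d, Y) = -1 - Y*d/2 (k(d, Y) = (-d/2)*Y - 1 = -Y*d/2 - 1 = -1 - Y*d/2)
j(J, I) = (-1 - J)*(2 + J) (j(J, I) = (J + (-1 - 1/2*4*J))*(2 + J) = (J + (-1 - 2*J))*(2 + J) = (-1 - J)*(2 + J))
(-285 + j(-9, 18))/(-203 - 140) = (-285 + (-2 - 1*(-9)**2 - 3*(-9)))/(-203 - 140) = (-285 + (-2 - 1*81 + 27))/(-343) = (-285 + (-2 - 81 + 27))*(-1/343) = (-285 - 56)*(-1/343) = -341*(-1/343) = 341/343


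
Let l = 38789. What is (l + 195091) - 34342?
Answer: 199538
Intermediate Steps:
(l + 195091) - 34342 = (38789 + 195091) - 34342 = 233880 - 34342 = 199538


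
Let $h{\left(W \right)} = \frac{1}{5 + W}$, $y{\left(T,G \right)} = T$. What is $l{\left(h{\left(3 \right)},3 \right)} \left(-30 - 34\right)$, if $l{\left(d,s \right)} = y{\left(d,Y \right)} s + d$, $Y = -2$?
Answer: $-32$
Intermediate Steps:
$l{\left(d,s \right)} = d + d s$ ($l{\left(d,s \right)} = d s + d = d + d s$)
$l{\left(h{\left(3 \right)},3 \right)} \left(-30 - 34\right) = \frac{1 + 3}{5 + 3} \left(-30 - 34\right) = \frac{1}{8} \cdot 4 \left(-64\right) = \frac{1}{2} \left(-64\right) = -32$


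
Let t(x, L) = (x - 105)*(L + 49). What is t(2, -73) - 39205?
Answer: -36733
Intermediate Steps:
t(x, L) = (-105 + x)*(49 + L)
t(2, -73) - 39205 = (-5145 - 105*(-73) + 49*2 - 73*2) - 39205 = (-5145 + 7665 + 98 - 146) - 39205 = 2472 - 39205 = -36733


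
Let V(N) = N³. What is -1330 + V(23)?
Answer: 10837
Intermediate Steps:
-1330 + V(23) = -1330 + 23³ = -1330 + 12167 = 10837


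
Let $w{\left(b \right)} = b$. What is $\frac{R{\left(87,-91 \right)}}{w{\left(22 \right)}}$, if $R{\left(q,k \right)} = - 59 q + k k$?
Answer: $\frac{1574}{11} \approx 143.09$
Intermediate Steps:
$R{\left(q,k \right)} = k^{2} - 59 q$ ($R{\left(q,k \right)} = - 59 q + k^{2} = k^{2} - 59 q$)
$\frac{R{\left(87,-91 \right)}}{w{\left(22 \right)}} = \frac{\left(-91\right)^{2} - 5133}{22} = \left(8281 - 5133\right) \frac{1}{22} = 3148 \cdot \frac{1}{22} = \frac{1574}{11}$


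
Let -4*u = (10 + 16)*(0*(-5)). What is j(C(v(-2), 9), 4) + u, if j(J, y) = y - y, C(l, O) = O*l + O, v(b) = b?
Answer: 0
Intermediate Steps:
C(l, O) = O + O*l
j(J, y) = 0
u = 0 (u = -(10 + 16)*0*(-5)/4 = -13*0/2 = -¼*0 = 0)
j(C(v(-2), 9), 4) + u = 0 + 0 = 0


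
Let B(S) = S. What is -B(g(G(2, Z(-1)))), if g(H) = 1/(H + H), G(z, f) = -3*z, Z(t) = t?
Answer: 1/12 ≈ 0.083333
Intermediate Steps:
g(H) = 1/(2*H)
-B(g(G(2, Z(-1)))) = -1/(2*((-3*2))) = -1/(2*(-6)) = -(-1)/(2*6) = -1*(-1/12) = 1/12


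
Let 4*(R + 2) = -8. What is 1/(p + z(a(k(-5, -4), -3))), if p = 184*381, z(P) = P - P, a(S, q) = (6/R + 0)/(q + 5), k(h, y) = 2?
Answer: 1/70104 ≈ 1.4265e-5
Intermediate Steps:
R = -4 (R = -2 + (¼)*(-8) = -2 - 2 = -4)
a(S, q) = -3/(2*(5 + q)) (a(S, q) = (6/(-4) + 0)/(q + 5) = (6*(-¼) + 0)/(5 + q) = (-3/2 + 0)/(5 + q) = -3/(2*(5 + q)))
z(P) = 0
p = 70104
1/(p + z(a(k(-5, -4), -3))) = 1/(70104 + 0) = 1/70104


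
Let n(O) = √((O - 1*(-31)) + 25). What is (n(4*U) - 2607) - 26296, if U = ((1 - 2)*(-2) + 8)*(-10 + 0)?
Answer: -28903 + 2*I*√86 ≈ -28903.0 + 18.547*I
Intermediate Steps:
U = -100 (U = (-1*(-2) + 8)*(-10) = (2 + 8)*(-10) = 10*(-10) = -100)
n(O) = √(56 + O) (n(O) = √((O + 31) + 25) = √((31 + O) + 25) = √(56 + O))
(n(4*U) - 2607) - 26296 = (√(56 + 4*(-100)) - 2607) - 26296 = (√(56 - 400) - 2607) - 26296 = (√(-344) - 2607) - 26296 = (2*I*√86 - 2607) - 26296 = (-2607 + 2*I*√86) - 26296 = -28903 + 2*I*√86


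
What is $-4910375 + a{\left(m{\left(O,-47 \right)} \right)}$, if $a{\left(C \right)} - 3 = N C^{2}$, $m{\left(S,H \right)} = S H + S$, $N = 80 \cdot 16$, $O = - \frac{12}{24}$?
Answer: $-4233252$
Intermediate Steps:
$O = - \frac{1}{2}$ ($O = \left(-12\right) \frac{1}{24} = - \frac{1}{2} \approx -0.5$)
$N = 1280$
$m{\left(S,H \right)} = S + H S$ ($m{\left(S,H \right)} = H S + S = S + H S$)
$a{\left(C \right)} = 3 + 1280 C^{2}$
$-4910375 + a{\left(m{\left(O,-47 \right)} \right)} = -4910375 + \left(3 + 1280 \left(- \frac{1 - 47}{2}\right)^{2}\right) = -4910375 + \left(3 + 1280 \left(\left(- \frac{1}{2}\right) \left(-46\right)\right)^{2}\right) = -4910375 + \left(3 + 1280 \cdot 23^{2}\right) = -4910375 + \left(3 + 1280 \cdot 529\right) = -4910375 + \left(3 + 677120\right) = -4910375 + 677123 = -4233252$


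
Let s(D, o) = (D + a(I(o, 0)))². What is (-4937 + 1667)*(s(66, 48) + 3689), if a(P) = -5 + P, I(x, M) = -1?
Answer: -23835030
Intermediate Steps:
s(D, o) = (-6 + D)² (s(D, o) = (D + (-5 - 1))² = (D - 6)² = (-6 + D)²)
(-4937 + 1667)*(s(66, 48) + 3689) = (-4937 + 1667)*((-6 + 66)² + 3689) = -3270*(60² + 3689) = -3270*(3600 + 3689) = -3270*7289 = -23835030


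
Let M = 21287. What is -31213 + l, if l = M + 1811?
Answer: -8115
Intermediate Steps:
l = 23098 (l = 21287 + 1811 = 23098)
-31213 + l = -31213 + 23098 = -8115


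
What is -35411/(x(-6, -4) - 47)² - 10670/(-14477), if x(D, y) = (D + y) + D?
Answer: -470295817/57459213 ≈ -8.1849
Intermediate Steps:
x(D, y) = y + 2*D
-35411/(x(-6, -4) - 47)² - 10670/(-14477) = -35411/((-4 + 2*(-6)) - 47)² - 10670/(-14477) = -35411/((-4 - 12) - 47)² - 10670*(-1/14477) = -35411/(-16 - 47)² + 10670/14477 = -35411/((-63)²) + 10670/14477 = -35411/3969 + 10670/14477 = -470295817/57459213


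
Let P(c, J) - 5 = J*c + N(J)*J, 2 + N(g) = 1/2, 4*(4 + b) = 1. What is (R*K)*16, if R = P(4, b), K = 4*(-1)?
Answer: 280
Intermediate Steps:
b = -15/4 (b = -4 + (¼)*1 = -4 + ¼ = -15/4 ≈ -3.7500)
N(g) = -3/2 (N(g) = -2 + 1/2 = -2 + ½ = -3/2)
P(c, J) = 5 - 3*J/2 + J*c (P(c, J) = 5 + (J*c - 3*J/2) = 5 + (-3*J/2 + J*c) = 5 - 3*J/2 + J*c)
K = -4
R = -35/8 (R = 5 - 3/2*(-15/4) - 15/4*4 = 5 + 45/8 - 15 = -35/8 ≈ -4.3750)
(R*K)*16 = -35/8*(-4)*16 = (35/2)*16 = 280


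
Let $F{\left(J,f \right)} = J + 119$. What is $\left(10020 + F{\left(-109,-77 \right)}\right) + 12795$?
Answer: $22825$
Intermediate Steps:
$F{\left(J,f \right)} = 119 + J$
$\left(10020 + F{\left(-109,-77 \right)}\right) + 12795 = \left(10020 + \left(119 - 109\right)\right) + 12795 = \left(10020 + 10\right) + 12795 = 10030 + 12795 = 22825$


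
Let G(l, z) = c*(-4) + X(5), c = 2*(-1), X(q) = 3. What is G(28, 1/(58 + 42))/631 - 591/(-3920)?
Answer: 416041/2473520 ≈ 0.16820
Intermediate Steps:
c = -2
G(l, z) = 11 (G(l, z) = -2*(-4) + 3 = 8 + 3 = 11)
G(28, 1/(58 + 42))/631 - 591/(-3920) = 11/631 - 591/(-3920) = 11*(1/631) - 591*(-1/3920) = 11/631 + 591/3920 = 416041/2473520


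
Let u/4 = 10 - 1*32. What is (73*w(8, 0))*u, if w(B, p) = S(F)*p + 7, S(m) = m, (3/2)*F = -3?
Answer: -44968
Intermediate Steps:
F = -2 (F = (⅔)*(-3) = -2)
w(B, p) = 7 - 2*p (w(B, p) = -2*p + 7 = 7 - 2*p)
u = -88 (u = 4*(10 - 1*32) = 4*(10 - 32) = 4*(-22) = -88)
(73*w(8, 0))*u = (73*(7 - 2*0))*(-88) = (73*(7 + 0))*(-88) = (73*7)*(-88) = 511*(-88) = -44968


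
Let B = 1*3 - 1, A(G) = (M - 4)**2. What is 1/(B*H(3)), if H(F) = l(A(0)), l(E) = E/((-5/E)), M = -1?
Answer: -1/250 ≈ -0.0040000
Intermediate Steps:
A(G) = 25 (A(G) = (-1 - 4)**2 = (-5)**2 = 25)
l(E) = -E**2/5 (l(E) = E*(-E/5) = -E**2/5)
H(F) = -125 (H(F) = -1/5*25**2 = -1/5*625 = -125)
B = 2 (B = 3 - 1 = 2)
1/(B*H(3)) = 1/(2*(-125)) = 1/(-250) = -1/250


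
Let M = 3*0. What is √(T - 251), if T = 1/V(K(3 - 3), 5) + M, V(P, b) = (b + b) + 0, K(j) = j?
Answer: I*√25090/10 ≈ 15.84*I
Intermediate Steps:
V(P, b) = 2*b (V(P, b) = 2*b + 0 = 2*b)
M = 0
T = ⅒ (T = 1/(2*5) + 0 = 1/10 + 0 = ⅒ + 0 = ⅒ ≈ 0.10000)
√(T - 251) = √(⅒ - 251) = √(-2509/10) = I*√25090/10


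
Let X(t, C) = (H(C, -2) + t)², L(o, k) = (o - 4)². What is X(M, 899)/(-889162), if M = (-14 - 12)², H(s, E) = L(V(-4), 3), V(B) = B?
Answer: -273800/444581 ≈ -0.61586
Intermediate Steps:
L(o, k) = (-4 + o)²
H(s, E) = 64 (H(s, E) = (-4 - 4)² = (-8)² = 64)
M = 676 (M = (-26)² = 676)
X(t, C) = (64 + t)²
X(M, 899)/(-889162) = (64 + 676)²/(-889162) = 740²*(-1/889162) = 547600*(-1/889162) = -273800/444581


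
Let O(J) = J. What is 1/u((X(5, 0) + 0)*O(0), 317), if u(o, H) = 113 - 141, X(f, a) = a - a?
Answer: -1/28 ≈ -0.035714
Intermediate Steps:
X(f, a) = 0
u(o, H) = -28
1/u((X(5, 0) + 0)*O(0), 317) = 1/(-28) = -1/28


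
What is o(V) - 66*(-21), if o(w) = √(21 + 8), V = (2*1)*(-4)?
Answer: 1386 + √29 ≈ 1391.4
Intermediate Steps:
V = -8 (V = 2*(-4) = -8)
o(w) = √29
o(V) - 66*(-21) = √29 - 66*(-21) = √29 - 1*(-1386) = √29 + 1386 = 1386 + √29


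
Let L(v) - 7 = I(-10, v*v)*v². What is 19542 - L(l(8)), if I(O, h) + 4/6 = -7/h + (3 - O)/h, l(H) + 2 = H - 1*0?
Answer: 19553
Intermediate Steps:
l(H) = -2 + H (l(H) = -2 + (H - 1*0) = -2 + (H + 0) = -2 + H)
I(O, h) = -⅔ - 7/h + (3 - O)/h (I(O, h) = -⅔ + (-7/h + (3 - O)/h) = -⅔ - 7/h + (3 - O)/h)
L(v) = 13 - 2*v²/3 (L(v) = 7 + ((-4 - 1*(-10) - 2*v*v/3)/((v*v)))*v² = 7 + ((-4 + 10 - 2*v²/3)/(v²))*v² = 7 + ((6 - 2*v²/3)/v²)*v² = 7 + (6 - 2*v²/3) = 13 - 2*v²/3)
19542 - L(l(8)) = 19542 - (13 - 2*(-2 + 8)²/3) = 19542 - (13 - ⅔*6²) = 19542 - (13 - ⅔*36) = 19542 - (13 - 24) = 19542 - 1*(-11) = 19542 + 11 = 19553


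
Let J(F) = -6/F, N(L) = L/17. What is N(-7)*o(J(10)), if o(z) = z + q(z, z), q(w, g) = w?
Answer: 42/85 ≈ 0.49412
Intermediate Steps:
N(L) = L/17 (N(L) = L*(1/17) = L/17)
o(z) = 2*z (o(z) = z + z = 2*z)
N(-7)*o(J(10)) = ((1/17)*(-7))*(2*(-6/10)) = -14*(-6*⅒)/17 = -14*(-3)/(17*5) = -7/17*(-6/5) = 42/85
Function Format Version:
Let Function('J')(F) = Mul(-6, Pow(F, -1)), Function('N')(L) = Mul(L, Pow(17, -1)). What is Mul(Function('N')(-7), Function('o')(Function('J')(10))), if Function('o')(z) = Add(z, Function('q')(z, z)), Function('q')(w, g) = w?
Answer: Rational(42, 85) ≈ 0.49412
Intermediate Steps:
Function('N')(L) = Mul(Rational(1, 17), L) (Function('N')(L) = Mul(L, Rational(1, 17)) = Mul(Rational(1, 17), L))
Function('o')(z) = Mul(2, z) (Function('o')(z) = Add(z, z) = Mul(2, z))
Mul(Function('N')(-7), Function('o')(Function('J')(10))) = Mul(Mul(Rational(1, 17), -7), Mul(2, Mul(-6, Pow(10, -1)))) = Mul(Rational(-7, 17), Mul(2, Mul(-6, Rational(1, 10)))) = Mul(Rational(-7, 17), Mul(2, Rational(-3, 5))) = Mul(Rational(-7, 17), Rational(-6, 5)) = Rational(42, 85)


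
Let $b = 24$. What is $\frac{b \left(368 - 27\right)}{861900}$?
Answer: $\frac{682}{71825} \approx 0.0094953$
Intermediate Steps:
$\frac{b \left(368 - 27\right)}{861900} = \frac{24 \left(368 - 27\right)}{861900} = 24 \cdot 341 \cdot \frac{1}{861900} = 8184 \cdot \frac{1}{861900} = \frac{682}{71825}$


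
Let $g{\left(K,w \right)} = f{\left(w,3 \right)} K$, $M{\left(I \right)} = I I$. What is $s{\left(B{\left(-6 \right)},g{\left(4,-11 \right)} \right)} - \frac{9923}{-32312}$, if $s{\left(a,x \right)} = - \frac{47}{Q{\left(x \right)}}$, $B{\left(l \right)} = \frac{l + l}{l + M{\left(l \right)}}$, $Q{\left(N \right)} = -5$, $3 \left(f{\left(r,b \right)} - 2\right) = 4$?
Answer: $\frac{1568279}{161560} \approx 9.7071$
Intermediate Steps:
$f{\left(r,b \right)} = \frac{10}{3}$ ($f{\left(r,b \right)} = 2 + \frac{1}{3} \cdot 4 = 2 + \frac{4}{3} = \frac{10}{3}$)
$M{\left(I \right)} = I^{2}$
$g{\left(K,w \right)} = \frac{10 K}{3}$
$B{\left(l \right)} = \frac{2 l}{l + l^{2}}$ ($B{\left(l \right)} = \frac{l + l}{l + l^{2}} = \frac{2 l}{l + l^{2}}$)
$s{\left(a,x \right)} = \frac{47}{5}$ ($s{\left(a,x \right)} = - \frac{47}{-5} = \left(-47\right) \left(- \frac{1}{5}\right) = \frac{47}{5}$)
$s{\left(B{\left(-6 \right)},g{\left(4,-11 \right)} \right)} - \frac{9923}{-32312} = \frac{47}{5} - \frac{9923}{-32312} = \frac{47}{5} - - \frac{9923}{32312} = \frac{47}{5} + \frac{9923}{32312} = \frac{1568279}{161560}$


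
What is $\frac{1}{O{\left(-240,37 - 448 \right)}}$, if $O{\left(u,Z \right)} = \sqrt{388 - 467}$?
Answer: $- \frac{i \sqrt{79}}{79} \approx - 0.11251 i$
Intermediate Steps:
$O{\left(u,Z \right)} = i \sqrt{79}$ ($O{\left(u,Z \right)} = \sqrt{-79} = i \sqrt{79}$)
$\frac{1}{O{\left(-240,37 - 448 \right)}} = \frac{1}{i \sqrt{79}} = - \frac{i \sqrt{79}}{79}$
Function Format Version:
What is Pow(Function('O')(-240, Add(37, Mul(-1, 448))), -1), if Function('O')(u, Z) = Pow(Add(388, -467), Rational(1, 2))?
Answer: Mul(Rational(-1, 79), I, Pow(79, Rational(1, 2))) ≈ Mul(-0.11251, I)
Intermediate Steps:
Function('O')(u, Z) = Mul(I, Pow(79, Rational(1, 2))) (Function('O')(u, Z) = Pow(-79, Rational(1, 2)) = Mul(I, Pow(79, Rational(1, 2))))
Pow(Function('O')(-240, Add(37, Mul(-1, 448))), -1) = Pow(Mul(I, Pow(79, Rational(1, 2))), -1) = Mul(Rational(-1, 79), I, Pow(79, Rational(1, 2)))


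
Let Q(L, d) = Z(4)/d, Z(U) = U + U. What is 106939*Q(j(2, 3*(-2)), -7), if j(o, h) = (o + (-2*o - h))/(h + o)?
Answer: -122216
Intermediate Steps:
Z(U) = 2*U
j(o, h) = (-h - o)/(h + o) (j(o, h) = (o + (-h - 2*o))/(h + o) = (-h - o)/(h + o))
Q(L, d) = 8/d (Q(L, d) = (2*4)/d = 8/d)
106939*Q(j(2, 3*(-2)), -7) = 106939*(8/(-7)) = 106939*(8*(-⅐)) = 106939*(-8/7) = -122216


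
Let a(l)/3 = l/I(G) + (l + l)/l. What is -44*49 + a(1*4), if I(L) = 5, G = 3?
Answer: -10738/5 ≈ -2147.6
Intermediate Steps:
a(l) = 6 + 3*l/5 (a(l) = 3*(l/5 + (l + l)/l) = 3*(l*(⅕) + (2*l)/l) = 3*(l/5 + 2) = 3*(2 + l/5) = 6 + 3*l/5)
-44*49 + a(1*4) = -44*49 + (6 + 3*(1*4)/5) = -2156 + (6 + (⅗)*4) = -2156 + (6 + 12/5) = -2156 + 42/5 = -10738/5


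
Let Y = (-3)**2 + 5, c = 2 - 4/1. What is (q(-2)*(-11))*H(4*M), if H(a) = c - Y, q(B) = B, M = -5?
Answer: -352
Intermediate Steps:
c = -2 (c = 2 - 4*1 = 2 - 4 = -2)
Y = 14 (Y = 9 + 5 = 14)
H(a) = -16 (H(a) = -2 - 1*14 = -2 - 14 = -16)
(q(-2)*(-11))*H(4*M) = -2*(-11)*(-16) = 22*(-16) = -352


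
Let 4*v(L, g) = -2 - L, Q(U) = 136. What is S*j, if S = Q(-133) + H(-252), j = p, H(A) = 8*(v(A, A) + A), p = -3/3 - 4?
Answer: 6900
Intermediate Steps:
v(L, g) = -½ - L/4 (v(L, g) = (-2 - L)/4 = -½ - L/4)
p = -5 (p = -3*⅓ - 4 = -1 - 4 = -5)
H(A) = -4 + 6*A (H(A) = 8*((-½ - A/4) + A) = 8*(-½ + 3*A/4) = -4 + 6*A)
j = -5
S = -1380 (S = 136 + (-4 + 6*(-252)) = 136 + (-4 - 1512) = 136 - 1516 = -1380)
S*j = -1380*(-5) = 6900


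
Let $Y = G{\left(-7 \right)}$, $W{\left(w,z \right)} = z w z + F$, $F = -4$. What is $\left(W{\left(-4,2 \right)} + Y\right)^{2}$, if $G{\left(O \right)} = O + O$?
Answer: $1156$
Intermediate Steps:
$G{\left(O \right)} = 2 O$
$W{\left(w,z \right)} = -4 + w z^{2}$ ($W{\left(w,z \right)} = z w z - 4 = w z z - 4 = w z^{2} - 4 = -4 + w z^{2}$)
$Y = -14$ ($Y = 2 \left(-7\right) = -14$)
$\left(W{\left(-4,2 \right)} + Y\right)^{2} = \left(\left(-4 - 4 \cdot 2^{2}\right) - 14\right)^{2} = \left(\left(-4 - 16\right) - 14\right)^{2} = \left(-20 - 14\right)^{2} = \left(-34\right)^{2} = 1156$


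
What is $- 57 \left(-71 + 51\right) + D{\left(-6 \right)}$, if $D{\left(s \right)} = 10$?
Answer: $1150$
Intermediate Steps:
$- 57 \left(-71 + 51\right) + D{\left(-6 \right)} = - 57 \left(-71 + 51\right) + 10 = \left(-57\right) \left(-20\right) + 10 = 1140 + 10 = 1150$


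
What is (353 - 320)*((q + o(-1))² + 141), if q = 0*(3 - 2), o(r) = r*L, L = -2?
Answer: 4785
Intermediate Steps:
o(r) = -2*r (o(r) = r*(-2) = -2*r)
q = 0 (q = 0*1 = 0)
(353 - 320)*((q + o(-1))² + 141) = (353 - 320)*((0 - 2*(-1))² + 141) = 33*((0 + 2)² + 141) = 33*(2² + 141) = 33*(4 + 141) = 33*145 = 4785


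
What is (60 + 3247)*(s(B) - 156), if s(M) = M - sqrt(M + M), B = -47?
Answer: -671321 - 3307*I*sqrt(94) ≈ -6.7132e+5 - 32063.0*I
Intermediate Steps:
s(M) = M - sqrt(2)*sqrt(M) (s(M) = M - sqrt(2*M) = M - sqrt(2)*sqrt(M))
(60 + 3247)*(s(B) - 156) = (60 + 3247)*((-47 - sqrt(2)*sqrt(-47)) - 156) = 3307*((-47 - sqrt(2)*I*sqrt(47)) - 156) = 3307*((-47 - I*sqrt(94)) - 156) = 3307*(-203 - I*sqrt(94)) = -671321 - 3307*I*sqrt(94)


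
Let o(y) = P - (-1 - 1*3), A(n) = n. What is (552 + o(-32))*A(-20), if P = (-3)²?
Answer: -11300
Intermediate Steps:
P = 9
o(y) = 13 (o(y) = 9 - (-1 - 1*3) = 9 - (-1 - 3) = 9 - 1*(-4) = 9 + 4 = 13)
(552 + o(-32))*A(-20) = (552 + 13)*(-20) = 565*(-20) = -11300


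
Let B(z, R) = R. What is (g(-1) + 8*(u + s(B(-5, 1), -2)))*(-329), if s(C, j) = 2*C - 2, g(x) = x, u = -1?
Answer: 2961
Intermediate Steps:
s(C, j) = -2 + 2*C
(g(-1) + 8*(u + s(B(-5, 1), -2)))*(-329) = (-1 + 8*(-1 + (-2 + 2*1)))*(-329) = (-1 + 8*(-1 + (-2 + 2)))*(-329) = (-1 + 8*(-1 + 0))*(-329) = (-1 + 8*(-1))*(-329) = (-1 - 8)*(-329) = -9*(-329) = 2961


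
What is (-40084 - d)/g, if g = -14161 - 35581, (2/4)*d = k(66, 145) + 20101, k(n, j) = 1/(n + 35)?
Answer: 4054444/2511971 ≈ 1.6140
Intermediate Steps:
k(n, j) = 1/(35 + n)
d = 4060404/101 (d = 2*(1/(35 + 66) + 20101) = 2*(1/101 + 20101) = 2*(2030202/101) = 4060404/101 ≈ 40202.)
g = -49742
(-40084 - d)/g = (-40084 - 1*4060404/101)/(-49742) = (-40084 - 4060404/101)*(-1/49742) = -8108888/101*(-1/49742) = 4054444/2511971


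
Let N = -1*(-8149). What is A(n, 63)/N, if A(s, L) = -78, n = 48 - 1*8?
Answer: -78/8149 ≈ -0.0095717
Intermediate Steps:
n = 40 (n = 48 - 8 = 40)
N = 8149
A(n, 63)/N = -78/8149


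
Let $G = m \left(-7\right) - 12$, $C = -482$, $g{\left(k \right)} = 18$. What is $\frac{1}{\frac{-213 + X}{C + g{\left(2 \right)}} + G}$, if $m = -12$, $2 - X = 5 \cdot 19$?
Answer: $\frac{232}{16857} \approx 0.013763$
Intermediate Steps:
$X = -93$ ($X = 2 - 5 \cdot 19 = 2 - 95 = -93$)
$G = 72$ ($G = \left(-12\right) \left(-7\right) - 12 = 84 - 12 = 72$)
$\frac{1}{\frac{-213 + X}{C + g{\left(2 \right)}} + G} = \frac{1}{\frac{-213 - 93}{-482 + 18} + 72} = \frac{1}{- \frac{306}{-464} + 72} = \frac{1}{\left(-306\right) \left(- \frac{1}{464}\right) + 72} = \frac{1}{\frac{153}{232} + 72} = \frac{1}{\frac{16857}{232}} = \frac{232}{16857}$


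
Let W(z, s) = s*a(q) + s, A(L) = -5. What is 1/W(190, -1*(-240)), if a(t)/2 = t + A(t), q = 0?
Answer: -1/2160 ≈ -0.00046296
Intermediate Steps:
a(t) = -10 + 2*t (a(t) = 2*(t - 5) = 2*(-5 + t) = -10 + 2*t)
W(z, s) = -9*s (W(z, s) = s*(-10 + 2*0) + s = s*(-10 + 0) + s = s*(-10) + s = -10*s + s = -9*s)
1/W(190, -1*(-240)) = 1/(-(-9)*(-240)) = 1/(-9*240) = 1/(-2160) = -1/2160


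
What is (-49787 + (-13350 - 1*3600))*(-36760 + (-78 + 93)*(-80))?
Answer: 2533336520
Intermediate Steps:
(-49787 + (-13350 - 1*3600))*(-36760 + (-78 + 93)*(-80)) = (-49787 + (-13350 - 3600))*(-36760 + 15*(-80)) = (-49787 - 16950)*(-36760 - 1200) = -66737*(-37960) = 2533336520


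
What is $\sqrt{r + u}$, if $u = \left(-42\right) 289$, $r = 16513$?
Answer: $25 \sqrt{7} \approx 66.144$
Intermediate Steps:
$u = -12138$
$\sqrt{r + u} = \sqrt{16513 - 12138} = \sqrt{4375} = 25 \sqrt{7}$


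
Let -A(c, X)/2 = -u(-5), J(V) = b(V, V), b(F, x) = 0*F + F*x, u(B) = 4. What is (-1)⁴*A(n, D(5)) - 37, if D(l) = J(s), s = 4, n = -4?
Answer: -29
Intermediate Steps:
b(F, x) = F*x (b(F, x) = 0 + F*x = F*x)
J(V) = V² (J(V) = V*V = V²)
D(l) = 16 (D(l) = 4² = 16)
A(c, X) = 8 (A(c, X) = -(-2)*4 = -2*(-4) = 8)
(-1)⁴*A(n, D(5)) - 37 = (-1)⁴*8 - 37 = 1*8 - 37 = 8 - 37 = -29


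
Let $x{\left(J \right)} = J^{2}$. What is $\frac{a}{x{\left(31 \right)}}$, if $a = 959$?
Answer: $\frac{959}{961} \approx 0.99792$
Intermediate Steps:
$\frac{a}{x{\left(31 \right)}} = \frac{959}{31^{2}} = \frac{959}{961}$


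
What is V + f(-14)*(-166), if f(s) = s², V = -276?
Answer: -32812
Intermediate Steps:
V + f(-14)*(-166) = -276 + (-14)²*(-166) = -276 + 196*(-166) = -276 - 32536 = -32812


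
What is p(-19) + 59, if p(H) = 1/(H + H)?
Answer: 2241/38 ≈ 58.974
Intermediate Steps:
p(H) = 1/(2*H)
p(-19) + 59 = (1/2)/(-19) + 59 = (1/2)*(-1/19) + 59 = -1/38 + 59 = 2241/38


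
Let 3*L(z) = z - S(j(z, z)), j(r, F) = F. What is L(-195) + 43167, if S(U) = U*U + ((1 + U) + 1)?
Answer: 91474/3 ≈ 30491.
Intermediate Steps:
S(U) = 2 + U + U² (S(U) = U² + (2 + U) = 2 + U + U²)
L(z) = -⅔ - z²/3 (L(z) = (z - (2 + z + z²))/3 = (z + (-2 - z - z²))/3 = (-2 - z²)/3 = -⅔ - z²/3)
L(-195) + 43167 = (-⅔ - ⅓*(-195)²) + 43167 = (-⅔ - ⅓*38025) + 43167 = (-⅔ - 12675) + 43167 = -38027/3 + 43167 = 91474/3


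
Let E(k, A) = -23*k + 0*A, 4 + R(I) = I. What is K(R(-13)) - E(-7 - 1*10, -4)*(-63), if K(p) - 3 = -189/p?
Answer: 419001/17 ≈ 24647.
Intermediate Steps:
R(I) = -4 + I
E(k, A) = -23*k (E(k, A) = -23*k + 0 = -23*k)
K(p) = 3 - 189/p
K(R(-13)) - E(-7 - 1*10, -4)*(-63) = (3 - 189/(-4 - 13)) - (-23*(-7 - 1*10))*(-63) = (3 - 189/(-17)) - (-23*(-7 - 10))*(-63) = (3 - 189*(-1/17)) - (-23*(-17))*(-63) = (3 + 189/17) - 391*(-63) = 240/17 - 1*(-24633) = 240/17 + 24633 = 419001/17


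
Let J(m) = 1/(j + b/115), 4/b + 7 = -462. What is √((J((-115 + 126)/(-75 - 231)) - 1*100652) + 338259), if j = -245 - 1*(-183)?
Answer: √2656959812749368642/3343974 ≈ 487.45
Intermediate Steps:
b = -4/469 (b = 4/(-7 - 462) = 4/(-469) = 4*(-1/469) = -4/469 ≈ -0.0085288)
j = -62 (j = -245 + 183 = -62)
J(m) = -53935/3343974 (J(m) = 1/(-62 - 4/469/115) = 1/(-62 - 4/469*1/115) = 1/(-62 - 4/53935) = 1/(-3343974/53935) = -53935/3343974)
√((J((-115 + 126)/(-75 - 231)) - 1*100652) + 338259) = √((-53935/3343974 - 1*100652) + 338259) = √((-53935/3343974 - 100652) + 338259) = √(-336577724983/3343974 + 338259) = √(794551576283/3343974) = √2656959812749368642/3343974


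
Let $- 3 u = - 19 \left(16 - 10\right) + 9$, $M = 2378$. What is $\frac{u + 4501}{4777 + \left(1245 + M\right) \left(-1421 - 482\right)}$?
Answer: $- \frac{81}{123032} \approx -0.00065836$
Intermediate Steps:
$u = 35$ ($u = - \frac{- 19 \left(16 - 10\right) + 9}{3} = - \frac{\left(-19\right) 6 + 9}{3} = - \frac{-114 + 9}{3} = \left(- \frac{1}{3}\right) \left(-105\right) = 35$)
$\frac{u + 4501}{4777 + \left(1245 + M\right) \left(-1421 - 482\right)} = \frac{35 + 4501}{4777 + \left(1245 + 2378\right) \left(-1421 - 482\right)} = \frac{4536}{4777 + 3623 \left(-1903\right)} = \frac{4536}{4777 - 6894569} = \frac{4536}{-6889792} = 4536 \left(- \frac{1}{6889792}\right) = - \frac{81}{123032}$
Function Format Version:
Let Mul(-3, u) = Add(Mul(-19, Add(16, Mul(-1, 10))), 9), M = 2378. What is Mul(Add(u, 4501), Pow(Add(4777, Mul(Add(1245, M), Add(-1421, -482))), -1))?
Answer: Rational(-81, 123032) ≈ -0.00065836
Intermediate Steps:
u = 35 (u = Mul(Rational(-1, 3), Add(Mul(-19, Add(16, Mul(-1, 10))), 9)) = Mul(Rational(-1, 3), Add(Mul(-19, Add(16, -10)), 9)) = Mul(Rational(-1, 3), Add(Mul(-19, 6), 9)) = Mul(Rational(-1, 3), Add(-114, 9)) = Mul(Rational(-1, 3), -105) = 35)
Mul(Add(u, 4501), Pow(Add(4777, Mul(Add(1245, M), Add(-1421, -482))), -1)) = Mul(Add(35, 4501), Pow(Add(4777, Mul(Add(1245, 2378), Add(-1421, -482))), -1)) = Mul(4536, Pow(Add(4777, Mul(3623, -1903)), -1)) = Mul(4536, Pow(Add(4777, -6894569), -1)) = Mul(4536, Pow(-6889792, -1)) = Mul(4536, Rational(-1, 6889792)) = Rational(-81, 123032)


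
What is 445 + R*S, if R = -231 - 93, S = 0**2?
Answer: 445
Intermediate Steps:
S = 0
R = -324
445 + R*S = 445 - 324*0 = 445 + 0 = 445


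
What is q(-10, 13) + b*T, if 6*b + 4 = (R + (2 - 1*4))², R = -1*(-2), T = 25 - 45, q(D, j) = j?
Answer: 79/3 ≈ 26.333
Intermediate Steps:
T = -20
R = 2
b = -⅔ (b = -⅔ + (2 + (2 - 1*4))²/6 = -⅔ + (2 + (2 - 4))²/6 = -⅔ + (2 - 2)²/6 = -⅔ + (⅙)*0² = -⅔ + (⅙)*0 = -⅔ + 0 = -⅔ ≈ -0.66667)
q(-10, 13) + b*T = 13 - ⅔*(-20) = 13 + 40/3 = 79/3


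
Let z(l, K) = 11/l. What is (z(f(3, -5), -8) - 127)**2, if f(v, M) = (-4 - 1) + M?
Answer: 1640961/100 ≈ 16410.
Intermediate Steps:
f(v, M) = -5 + M
(z(f(3, -5), -8) - 127)**2 = (11/(-5 - 5) - 127)**2 = (11/(-10) - 127)**2 = (11*(-1/10) - 127)**2 = (-11/10 - 127)**2 = (-1281/10)**2 = 1640961/100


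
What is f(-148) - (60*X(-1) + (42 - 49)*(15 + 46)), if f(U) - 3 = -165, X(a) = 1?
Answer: 205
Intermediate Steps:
f(U) = -162 (f(U) = 3 - 165 = -162)
f(-148) - (60*X(-1) + (42 - 49)*(15 + 46)) = -162 - (60*1 + (42 - 49)*(15 + 46)) = -162 - (60 - 7*61) = -162 - (60 - 427) = -162 - 1*(-367) = -162 + 367 = 205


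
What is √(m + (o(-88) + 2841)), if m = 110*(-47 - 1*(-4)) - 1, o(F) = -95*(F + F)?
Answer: √14830 ≈ 121.78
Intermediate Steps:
o(F) = -190*F
m = -4731 (m = 110*(-47 + 4) - 1 = 110*(-43) - 1 = -4730 - 1 = -4731)
√(m + (o(-88) + 2841)) = √(-4731 + (-190*(-88) + 2841)) = √(-4731 + (16720 + 2841)) = √(-4731 + 19561) = √14830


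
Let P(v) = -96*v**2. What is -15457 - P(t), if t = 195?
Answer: 3634943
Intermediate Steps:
-15457 - P(t) = -15457 - (-96)*195**2 = -15457 - (-96)*38025 = -15457 - 1*(-3650400) = -15457 + 3650400 = 3634943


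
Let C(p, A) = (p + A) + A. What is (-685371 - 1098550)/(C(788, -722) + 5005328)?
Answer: -1783921/5004672 ≈ -0.35645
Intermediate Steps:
C(p, A) = p + 2*A (C(p, A) = (A + p) + A = p + 2*A)
(-685371 - 1098550)/(C(788, -722) + 5005328) = (-685371 - 1098550)/((788 + 2*(-722)) + 5005328) = -1783921/((788 - 1444) + 5005328) = -1783921/(-656 + 5005328) = -1783921/5004672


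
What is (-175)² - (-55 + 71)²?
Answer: 30369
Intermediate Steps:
(-175)² - (-55 + 71)² = 30625 - 1*16² = 30625 - 1*256 = 30625 - 256 = 30369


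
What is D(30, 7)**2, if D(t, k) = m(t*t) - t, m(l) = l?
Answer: 756900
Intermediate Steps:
D(t, k) = t**2 - t (D(t, k) = t*t - t = t**2 - t)
D(30, 7)**2 = (30*(-1 + 30))**2 = (30*29)**2 = 870**2 = 756900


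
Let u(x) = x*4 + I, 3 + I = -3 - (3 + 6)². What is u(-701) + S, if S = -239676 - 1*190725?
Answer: -433292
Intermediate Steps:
S = -430401 (S = -239676 - 190725 = -430401)
I = -87 (I = -3 + (-3 - (3 + 6)²) = -3 + (-3 - 1*9²) = -3 + (-3 - 1*81) = -3 + (-3 - 81) = -3 - 84 = -87)
u(x) = -87 + 4*x (u(x) = x*4 - 87 = 4*x - 87 = -87 + 4*x)
u(-701) + S = (-87 + 4*(-701)) - 430401 = (-87 - 2804) - 430401 = -2891 - 430401 = -433292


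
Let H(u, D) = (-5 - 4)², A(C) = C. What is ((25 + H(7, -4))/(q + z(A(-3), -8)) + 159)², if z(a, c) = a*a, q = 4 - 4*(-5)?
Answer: 28654609/1089 ≈ 26313.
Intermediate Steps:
q = 24 (q = 4 + 20 = 24)
z(a, c) = a²
H(u, D) = 81 (H(u, D) = (-9)² = 81)
((25 + H(7, -4))/(q + z(A(-3), -8)) + 159)² = ((25 + 81)/(24 + (-3)²) + 159)² = (106/(24 + 9) + 159)² = (106/33 + 159)² = (5353/33)² = 28654609/1089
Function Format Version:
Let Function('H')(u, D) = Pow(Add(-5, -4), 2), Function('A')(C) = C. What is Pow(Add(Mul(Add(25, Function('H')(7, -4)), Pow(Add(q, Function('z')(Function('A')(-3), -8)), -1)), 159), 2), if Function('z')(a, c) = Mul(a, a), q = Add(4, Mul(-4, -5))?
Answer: Rational(28654609, 1089) ≈ 26313.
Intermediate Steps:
q = 24 (q = Add(4, 20) = 24)
Function('z')(a, c) = Pow(a, 2)
Function('H')(u, D) = 81 (Function('H')(u, D) = Pow(-9, 2) = 81)
Pow(Add(Mul(Add(25, Function('H')(7, -4)), Pow(Add(q, Function('z')(Function('A')(-3), -8)), -1)), 159), 2) = Pow(Add(Mul(Add(25, 81), Pow(Add(24, Pow(-3, 2)), -1)), 159), 2) = Pow(Add(Mul(106, Pow(Add(24, 9), -1)), 159), 2) = Pow(Add(Mul(106, Pow(33, -1)), 159), 2) = Pow(Add(Mul(106, Rational(1, 33)), 159), 2) = Pow(Add(Rational(106, 33), 159), 2) = Pow(Rational(5353, 33), 2) = Rational(28654609, 1089)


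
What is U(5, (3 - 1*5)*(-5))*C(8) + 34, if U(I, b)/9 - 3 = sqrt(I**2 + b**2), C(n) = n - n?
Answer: 34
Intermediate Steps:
C(n) = 0
U(I, b) = 27 + 9*sqrt(I**2 + b**2)
U(5, (3 - 1*5)*(-5))*C(8) + 34 = (27 + 9*sqrt(5**2 + ((3 - 1*5)*(-5))**2))*0 + 34 = (27 + 9*sqrt(25 + ((3 - 5)*(-5))**2))*0 + 34 = (27 + 9*sqrt(25 + (-2*(-5))**2))*0 + 34 = (27 + 9*sqrt(25 + 10**2))*0 + 34 = (27 + 9*sqrt(25 + 100))*0 + 34 = (27 + 9*sqrt(125))*0 + 34 = (27 + 9*(5*sqrt(5)))*0 + 34 = (27 + 45*sqrt(5))*0 + 34 = 0 + 34 = 34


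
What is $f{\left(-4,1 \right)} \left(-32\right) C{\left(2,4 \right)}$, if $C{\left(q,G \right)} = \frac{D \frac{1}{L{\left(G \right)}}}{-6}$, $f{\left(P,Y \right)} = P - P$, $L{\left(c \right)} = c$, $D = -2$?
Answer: $0$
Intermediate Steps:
$f{\left(P,Y \right)} = 0$
$C{\left(q,G \right)} = \frac{1}{3 G}$ ($C{\left(q,G \right)} = \frac{\left(-2\right) \frac{1}{G}}{-6} = - \frac{2}{G} \left(- \frac{1}{6}\right) = \frac{1}{3 G}$)
$f{\left(-4,1 \right)} \left(-32\right) C{\left(2,4 \right)} = 0 \left(-32\right) \frac{1}{3 \cdot 4} = 0 \cdot \frac{1}{3} \cdot \frac{1}{4} = 0 \cdot \frac{1}{12} = 0$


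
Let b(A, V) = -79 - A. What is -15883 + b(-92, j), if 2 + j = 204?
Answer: -15870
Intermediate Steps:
j = 202 (j = -2 + 204 = 202)
-15883 + b(-92, j) = -15883 + (-79 - 1*(-92)) = -15883 + (-79 + 92) = -15883 + 13 = -15870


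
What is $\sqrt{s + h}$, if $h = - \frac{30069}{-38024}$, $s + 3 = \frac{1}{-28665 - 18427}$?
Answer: $\frac{5 i \sqrt{90351419487226}}{31975468} \approx 1.4863 i$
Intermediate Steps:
$s = - \frac{141277}{47092}$ ($s = -3 + \frac{1}{-28665 - 18427} = -3 + \frac{1}{-47092} = -3 - \frac{1}{47092} = - \frac{141277}{47092} \approx -3.0$)
$h = \frac{30069}{38024}$ ($h = \left(-30069\right) \left(- \frac{1}{38024}\right) = \frac{30069}{38024} \approx 0.79079$)
$\sqrt{s + h} = \sqrt{- \frac{141277}{47092} + \frac{30069}{38024}} = \sqrt{- \frac{988976825}{447656552}} = \frac{5 i \sqrt{90351419487226}}{31975468}$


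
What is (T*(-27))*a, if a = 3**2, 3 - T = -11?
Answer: -3402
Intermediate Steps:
T = 14 (T = 3 - 1*(-11) = 3 + 11 = 14)
a = 9
(T*(-27))*a = (14*(-27))*9 = -378*9 = -3402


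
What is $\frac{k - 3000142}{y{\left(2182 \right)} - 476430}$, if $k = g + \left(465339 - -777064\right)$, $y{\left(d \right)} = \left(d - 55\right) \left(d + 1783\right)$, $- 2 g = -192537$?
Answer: $- \frac{1107647}{5304750} \approx -0.2088$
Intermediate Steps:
$g = \frac{192537}{2}$ ($g = \left(- \frac{1}{2}\right) \left(-192537\right) = \frac{192537}{2} \approx 96269.0$)
$y{\left(d \right)} = \left(-55 + d\right) \left(1783 + d\right)$
$k = \frac{2677343}{2}$ ($k = \frac{192537}{2} + \left(465339 - -777064\right) = \frac{192537}{2} + \left(465339 + 777064\right) = \frac{192537}{2} + 1242403 = \frac{2677343}{2} \approx 1.3387 \cdot 10^{6}$)
$\frac{k - 3000142}{y{\left(2182 \right)} - 476430} = \frac{\frac{2677343}{2} - 3000142}{\left(-98065 + 2182^{2} + 1728 \cdot 2182\right) - 476430} = - \frac{3322941}{2 \left(\left(-98065 + 4761124 + 3770496\right) - 476430\right)} = - \frac{3322941}{2 \left(8433555 - 476430\right)} = - \frac{3322941}{2 \cdot 7957125} = \left(- \frac{3322941}{2}\right) \frac{1}{7957125} = - \frac{1107647}{5304750}$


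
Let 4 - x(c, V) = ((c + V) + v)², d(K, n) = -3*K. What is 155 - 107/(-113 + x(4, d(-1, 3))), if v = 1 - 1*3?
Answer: 20877/134 ≈ 155.80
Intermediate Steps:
v = -2 (v = 1 - 3 = -2)
x(c, V) = 4 - (-2 + V + c)² (x(c, V) = 4 - ((c + V) - 2)² = 4 - ((V + c) - 2)² = 4 - (-2 + V + c)²)
155 - 107/(-113 + x(4, d(-1, 3))) = 155 - 107/(-113 + (4 - (-2 - 3*(-1) + 4)²)) = 155 - 107/(-113 + (4 - (-2 + 3 + 4)²)) = 155 - 107/(-113 + (4 - 1*5²)) = 155 - 107/(-113 + (4 - 1*25)) = 155 - 107/(-113 + (4 - 25)) = 155 - 107/(-113 - 21) = 155 - 107/(-134) = 155 - 107*(-1/134) = 155 + 107/134 = 20877/134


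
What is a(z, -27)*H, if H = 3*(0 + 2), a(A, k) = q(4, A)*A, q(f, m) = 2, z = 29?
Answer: 348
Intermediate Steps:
a(A, k) = 2*A
H = 6 (H = 3*2 = 6)
a(z, -27)*H = (2*29)*6 = 58*6 = 348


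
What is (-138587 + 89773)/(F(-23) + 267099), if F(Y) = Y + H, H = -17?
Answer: -48814/267059 ≈ -0.18278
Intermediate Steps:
F(Y) = -17 + Y (F(Y) = Y - 17 = -17 + Y)
(-138587 + 89773)/(F(-23) + 267099) = (-138587 + 89773)/((-17 - 23) + 267099) = -48814/(-40 + 267099) = -48814/267059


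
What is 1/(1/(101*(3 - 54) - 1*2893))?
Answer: -8044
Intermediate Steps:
1/(1/(101*(3 - 54) - 1*2893)) = 1/(1/(101*(-51) - 2893)) = 1/(1/(-5151 - 2893)) = 1/(1/(-8044)) = 1/(-1/8044) = -8044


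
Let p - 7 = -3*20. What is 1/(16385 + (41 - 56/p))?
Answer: 53/870634 ≈ 6.0875e-5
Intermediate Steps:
p = -53 (p = 7 - 3*20 = 7 - 60 = -53)
1/(16385 + (41 - 56/p)) = 1/(16385 + (41 - 56/(-53))) = 1/(16385 + (41 - 1/53*(-56))) = 1/(16385 + (41 + 56/53)) = 1/(16385 + 2229/53) = 1/(870634/53) = 53/870634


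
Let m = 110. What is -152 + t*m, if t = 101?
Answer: 10958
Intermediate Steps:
-152 + t*m = -152 + 101*110 = -152 + 11110 = 10958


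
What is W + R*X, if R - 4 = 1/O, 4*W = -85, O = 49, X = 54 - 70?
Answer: -16773/196 ≈ -85.577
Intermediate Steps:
X = -16
W = -85/4 (W = (¼)*(-85) = -85/4 ≈ -21.250)
R = 197/49 (R = 4 + 1/49 = 197/49 ≈ 4.0204)
W + R*X = -85/4 + (197/49)*(-16) = -85/4 - 3152/49 = -16773/196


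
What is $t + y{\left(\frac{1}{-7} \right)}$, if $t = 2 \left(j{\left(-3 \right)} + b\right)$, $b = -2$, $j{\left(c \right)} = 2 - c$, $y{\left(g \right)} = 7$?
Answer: $13$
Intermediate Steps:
$t = 6$ ($t = 2 \left(\left(2 - -3\right) - 2\right) = 2 \left(\left(2 + 3\right) - 2\right) = 2 \left(5 - 2\right) = 2 \cdot 3 = 6$)
$t + y{\left(\frac{1}{-7} \right)} = 6 + 7 = 13$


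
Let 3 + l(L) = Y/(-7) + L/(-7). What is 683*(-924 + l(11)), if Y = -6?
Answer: -4435402/7 ≈ -6.3363e+5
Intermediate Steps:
l(L) = -15/7 - L/7 (l(L) = -3 + (-6/(-7) + L/(-7)) = -3 + (-6*(-1/7) + L*(-1/7)) = -3 + (6/7 - L/7) = -15/7 - L/7)
683*(-924 + l(11)) = 683*(-924 + (-15/7 - 1/7*11)) = 683*(-924 + (-15/7 - 11/7)) = 683*(-924 - 26/7) = 683*(-6494/7) = -4435402/7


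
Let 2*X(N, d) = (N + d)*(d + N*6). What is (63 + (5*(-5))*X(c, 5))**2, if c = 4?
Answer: 40947201/4 ≈ 1.0237e+7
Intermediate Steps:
X(N, d) = (N + d)*(d + 6*N)/2 (X(N, d) = ((N + d)*(d + N*6))/2 = ((N + d)*(d + 6*N))/2 = (N + d)*(d + 6*N)/2)
(63 + (5*(-5))*X(c, 5))**2 = (63 + (5*(-5))*((1/2)*5**2 + 3*4**2 + (7/2)*4*5))**2 = (63 - 25*((1/2)*25 + 3*16 + 70))**2 = (63 - 25*(25/2 + 48 + 70))**2 = (63 - 25*261/2)**2 = (63 - 6525/2)**2 = (-6399/2)**2 = 40947201/4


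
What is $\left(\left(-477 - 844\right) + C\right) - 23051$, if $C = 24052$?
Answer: $-320$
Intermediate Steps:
$\left(\left(-477 - 844\right) + C\right) - 23051 = \left(\left(-477 - 844\right) + 24052\right) - 23051 = \left(-1321 + 24052\right) - 23051 = 22731 - 23051 = -320$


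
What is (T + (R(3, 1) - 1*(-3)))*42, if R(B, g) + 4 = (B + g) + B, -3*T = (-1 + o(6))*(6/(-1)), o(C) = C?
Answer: 672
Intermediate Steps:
T = 10 (T = -(-1 + 6)*6/(-1)/3 = -5*6*(-1)/3 = -5*(-6)/3 = -1/3*(-30) = 10)
R(B, g) = -4 + g + 2*B (R(B, g) = -4 + ((B + g) + B) = -4 + (g + 2*B) = -4 + g + 2*B)
(T + (R(3, 1) - 1*(-3)))*42 = (10 + ((-4 + 1 + 2*3) - 1*(-3)))*42 = (10 + ((-4 + 1 + 6) + 3))*42 = (10 + (3 + 3))*42 = (10 + 6)*42 = 16*42 = 672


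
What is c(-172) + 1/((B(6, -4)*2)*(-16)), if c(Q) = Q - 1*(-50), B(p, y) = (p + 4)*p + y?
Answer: -218625/1792 ≈ -122.00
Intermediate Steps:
B(p, y) = y + p*(4 + p) (B(p, y) = (4 + p)*p + y = p*(4 + p) + y = y + p*(4 + p))
c(Q) = 50 + Q (c(Q) = Q + 50 = 50 + Q)
c(-172) + 1/((B(6, -4)*2)*(-16)) = (50 - 172) + 1/(((-4 + 6² + 4*6)*2)*(-16)) = -122 + 1/(((-4 + 36 + 24)*2)*(-16)) = -122 + 1/((56*2)*(-16)) = -122 + 1/(112*(-16)) = -122 + 1/(-1792) = -122 - 1/1792 = -218625/1792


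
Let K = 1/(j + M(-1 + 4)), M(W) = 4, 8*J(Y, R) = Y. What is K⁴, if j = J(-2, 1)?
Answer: 256/50625 ≈ 0.0050568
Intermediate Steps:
J(Y, R) = Y/8
j = -¼ (j = (⅛)*(-2) = -¼ ≈ -0.25000)
K = 4/15 (K = 1/(-¼ + 4) = 1/(15/4) = 4/15 ≈ 0.26667)
K⁴ = (4/15)⁴ = 256/50625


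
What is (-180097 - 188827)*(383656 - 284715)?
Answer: -36501709484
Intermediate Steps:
(-180097 - 188827)*(383656 - 284715) = -368924*98941 = -36501709484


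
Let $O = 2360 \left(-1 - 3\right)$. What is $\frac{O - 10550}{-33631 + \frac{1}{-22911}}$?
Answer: $\frac{228995445}{385259921} \approx 0.59439$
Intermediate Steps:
$O = -9440$ ($O = 2360 \left(-4\right) = -9440$)
$\frac{O - 10550}{-33631 + \frac{1}{-22911}} = \frac{-9440 - 10550}{-33631 + \frac{1}{-22911}} = - \frac{19990}{-33631 - \frac{1}{22911}} = - \frac{19990}{- \frac{770519842}{22911}} = \left(-19990\right) \left(- \frac{22911}{770519842}\right) = \frac{228995445}{385259921}$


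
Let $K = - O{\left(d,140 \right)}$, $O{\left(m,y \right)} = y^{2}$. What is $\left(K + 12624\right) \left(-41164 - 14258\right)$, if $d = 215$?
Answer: $386623872$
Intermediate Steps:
$K = -19600$ ($K = - 140^{2} = \left(-1\right) 19600 = -19600$)
$\left(K + 12624\right) \left(-41164 - 14258\right) = \left(-19600 + 12624\right) \left(-41164 - 14258\right) = \left(-6976\right) \left(-55422\right) = 386623872$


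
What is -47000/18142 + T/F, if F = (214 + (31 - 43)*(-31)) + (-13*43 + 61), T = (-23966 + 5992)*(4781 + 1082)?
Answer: -924485703/772 ≈ -1.1975e+6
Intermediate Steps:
T = -105381562 (T = -17974*5863 = -105381562)
F = 88 (F = (214 - 12*(-31)) + (-559 + 61) = (214 + 372) - 498 = 586 - 498 = 88)
-47000/18142 + T/F = -47000/18142 - 105381562/88 = -47000*1/18142 - 105381562*1/88 = -500/193 - 4790071/4 = -924485703/772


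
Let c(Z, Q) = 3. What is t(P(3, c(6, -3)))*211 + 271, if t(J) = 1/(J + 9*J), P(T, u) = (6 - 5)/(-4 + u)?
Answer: 2499/10 ≈ 249.90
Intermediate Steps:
P(T, u) = 1/(-4 + u)
t(J) = 1/(10*J)
t(P(3, c(6, -3)))*211 + 271 = (1/(10*(1/(-4 + 3))))*211 + 271 = (1/(10*(1/(-1))))*211 + 271 = ((⅒)/(-1))*211 + 271 = ((⅒)*(-1))*211 + 271 = -⅒*211 + 271 = -211/10 + 271 = 2499/10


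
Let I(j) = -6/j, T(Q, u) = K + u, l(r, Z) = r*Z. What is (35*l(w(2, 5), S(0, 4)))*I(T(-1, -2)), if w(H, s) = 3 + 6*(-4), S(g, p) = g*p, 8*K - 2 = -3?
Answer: 0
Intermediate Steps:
K = -⅛ (K = ¼ + (⅛)*(-3) = ¼ - 3/8 = -⅛ ≈ -0.12500)
w(H, s) = -21 (w(H, s) = 3 - 24 = -21)
l(r, Z) = Z*r
T(Q, u) = -⅛ + u
(35*l(w(2, 5), S(0, 4)))*I(T(-1, -2)) = (35*((0*4)*(-21)))*(-6/(-⅛ - 2)) = (35*(0*(-21)))*(-6/(-17/8)) = (35*0)*(-6*(-8/17)) = 0*(48/17) = 0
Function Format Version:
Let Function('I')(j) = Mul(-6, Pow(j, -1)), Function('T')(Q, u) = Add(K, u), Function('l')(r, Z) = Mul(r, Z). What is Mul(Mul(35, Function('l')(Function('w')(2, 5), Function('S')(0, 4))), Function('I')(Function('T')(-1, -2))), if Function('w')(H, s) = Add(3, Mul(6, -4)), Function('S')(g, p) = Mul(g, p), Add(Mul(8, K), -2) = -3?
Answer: 0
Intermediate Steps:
K = Rational(-1, 8) (K = Add(Rational(1, 4), Mul(Rational(1, 8), -3)) = Add(Rational(1, 4), Rational(-3, 8)) = Rational(-1, 8) ≈ -0.12500)
Function('w')(H, s) = -21 (Function('w')(H, s) = Add(3, -24) = -21)
Function('l')(r, Z) = Mul(Z, r)
Function('T')(Q, u) = Add(Rational(-1, 8), u)
Mul(Mul(35, Function('l')(Function('w')(2, 5), Function('S')(0, 4))), Function('I')(Function('T')(-1, -2))) = Mul(Mul(35, Mul(Mul(0, 4), -21)), Mul(-6, Pow(Add(Rational(-1, 8), -2), -1))) = Mul(Mul(35, Mul(0, -21)), Mul(-6, Pow(Rational(-17, 8), -1))) = Mul(Mul(35, 0), Mul(-6, Rational(-8, 17))) = Mul(0, Rational(48, 17)) = 0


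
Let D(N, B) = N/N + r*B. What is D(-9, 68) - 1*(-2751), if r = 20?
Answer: 4112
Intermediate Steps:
D(N, B) = 1 + 20*B (D(N, B) = N/N + 20*B = 1 + 20*B)
D(-9, 68) - 1*(-2751) = (1 + 20*68) - 1*(-2751) = (1 + 1360) + 2751 = 1361 + 2751 = 4112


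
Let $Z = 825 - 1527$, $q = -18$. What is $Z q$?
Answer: $12636$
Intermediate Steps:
$Z = -702$
$Z q = \left(-702\right) \left(-18\right) = 12636$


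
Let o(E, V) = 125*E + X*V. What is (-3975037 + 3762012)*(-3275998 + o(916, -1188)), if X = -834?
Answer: 462414645650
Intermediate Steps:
o(E, V) = -834*V + 125*E (o(E, V) = 125*E - 834*V = -834*V + 125*E)
(-3975037 + 3762012)*(-3275998 + o(916, -1188)) = (-3975037 + 3762012)*(-3275998 + (-834*(-1188) + 125*916)) = -213025*(-3275998 + (990792 + 114500)) = -213025*(-3275998 + 1105292) = -213025*(-2170706) = 462414645650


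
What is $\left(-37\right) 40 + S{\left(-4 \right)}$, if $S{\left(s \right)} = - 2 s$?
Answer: $-1472$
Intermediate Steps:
$\left(-37\right) 40 + S{\left(-4 \right)} = \left(-37\right) 40 - -8 = -1480 + 8 = -1472$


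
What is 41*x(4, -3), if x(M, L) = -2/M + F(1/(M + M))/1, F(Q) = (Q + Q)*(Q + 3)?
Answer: 369/32 ≈ 11.531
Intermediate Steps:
F(Q) = 2*Q*(3 + Q) (F(Q) = (2*Q)*(3 + Q) = 2*Q*(3 + Q))
x(M, L) = -2/M + (3 + 1/(2*M))/M (x(M, L) = -2/M + (2*(3 + 1/(M + M))/(M + M))/1 = -2/M + (2*(3 + 1/(2*M))/((2*M)))*1 = -2/M + (2*(1/(2*M))*(3 + 1/(2*M)))*1 = -2/M + ((3 + 1/(2*M))/M)*1 = -2/M + (3 + 1/(2*M))/M)
41*x(4, -3) = 41*((½ + 4)/4²) = 41*((1/16)*(9/2)) = 41*(9/32) = 369/32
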